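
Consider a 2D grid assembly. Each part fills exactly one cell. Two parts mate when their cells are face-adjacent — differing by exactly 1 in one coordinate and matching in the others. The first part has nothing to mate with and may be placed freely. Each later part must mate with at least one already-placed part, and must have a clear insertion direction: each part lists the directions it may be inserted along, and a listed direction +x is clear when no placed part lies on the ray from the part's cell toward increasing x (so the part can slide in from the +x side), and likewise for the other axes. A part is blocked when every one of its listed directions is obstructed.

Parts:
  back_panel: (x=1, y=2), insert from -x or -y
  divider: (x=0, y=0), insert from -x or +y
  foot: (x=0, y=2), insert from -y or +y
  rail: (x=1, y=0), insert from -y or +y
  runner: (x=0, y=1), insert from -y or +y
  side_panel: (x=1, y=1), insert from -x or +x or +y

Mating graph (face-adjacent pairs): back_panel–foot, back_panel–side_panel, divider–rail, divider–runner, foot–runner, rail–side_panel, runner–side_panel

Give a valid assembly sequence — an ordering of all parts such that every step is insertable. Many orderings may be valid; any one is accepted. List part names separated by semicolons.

1. side_panel@(1, 1) [-x clear] — {side_panel}
2. rail@(1, 0) [-y clear] — {rail, side_panel}
3. divider@(0, 0) [-x clear] — {divider, rail, side_panel}
4. back_panel@(1, 2) [-x clear] — {back_panel, divider, rail, side_panel}
5. runner@(0, 1) [+y clear] — {back_panel, divider, rail, runner, side_panel}
6. foot@(0, 2) [+y clear] — {back_panel, divider, foot, rail, runner, side_panel}

side_panel; rail; divider; back_panel; runner; foot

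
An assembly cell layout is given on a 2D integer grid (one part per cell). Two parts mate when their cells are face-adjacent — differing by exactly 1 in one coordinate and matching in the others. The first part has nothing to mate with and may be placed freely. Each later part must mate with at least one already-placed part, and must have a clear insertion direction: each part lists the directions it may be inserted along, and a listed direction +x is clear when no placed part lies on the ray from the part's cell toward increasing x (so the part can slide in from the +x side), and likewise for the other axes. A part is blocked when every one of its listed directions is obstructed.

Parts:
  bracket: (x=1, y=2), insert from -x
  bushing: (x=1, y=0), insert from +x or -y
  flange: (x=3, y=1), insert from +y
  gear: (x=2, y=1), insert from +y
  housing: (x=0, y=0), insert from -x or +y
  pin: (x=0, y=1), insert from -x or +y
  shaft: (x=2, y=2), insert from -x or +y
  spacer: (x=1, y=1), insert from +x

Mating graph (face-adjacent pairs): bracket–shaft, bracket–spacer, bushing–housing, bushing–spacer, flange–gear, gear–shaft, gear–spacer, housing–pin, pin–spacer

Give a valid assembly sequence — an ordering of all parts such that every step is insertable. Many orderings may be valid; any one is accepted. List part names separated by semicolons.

housing; bushing; spacer; gear; flange; pin; bracket; shaft

1. housing@(0, 0) [-x clear] — {housing}
2. bushing@(1, 0) [+x clear] — {bushing, housing}
3. spacer@(1, 1) [+x clear] — {bushing, housing, spacer}
4. gear@(2, 1) [+y clear] — {bushing, gear, housing, spacer}
5. flange@(3, 1) [+y clear] — {bushing, flange, gear, housing, spacer}
6. pin@(0, 1) [-x clear] — {bushing, flange, gear, housing, pin, spacer}
7. bracket@(1, 2) [-x clear] — {bracket, bushing, flange, gear, housing, pin, spacer}
8. shaft@(2, 2) [+y clear] — {bracket, bushing, flange, gear, housing, pin, shaft, spacer}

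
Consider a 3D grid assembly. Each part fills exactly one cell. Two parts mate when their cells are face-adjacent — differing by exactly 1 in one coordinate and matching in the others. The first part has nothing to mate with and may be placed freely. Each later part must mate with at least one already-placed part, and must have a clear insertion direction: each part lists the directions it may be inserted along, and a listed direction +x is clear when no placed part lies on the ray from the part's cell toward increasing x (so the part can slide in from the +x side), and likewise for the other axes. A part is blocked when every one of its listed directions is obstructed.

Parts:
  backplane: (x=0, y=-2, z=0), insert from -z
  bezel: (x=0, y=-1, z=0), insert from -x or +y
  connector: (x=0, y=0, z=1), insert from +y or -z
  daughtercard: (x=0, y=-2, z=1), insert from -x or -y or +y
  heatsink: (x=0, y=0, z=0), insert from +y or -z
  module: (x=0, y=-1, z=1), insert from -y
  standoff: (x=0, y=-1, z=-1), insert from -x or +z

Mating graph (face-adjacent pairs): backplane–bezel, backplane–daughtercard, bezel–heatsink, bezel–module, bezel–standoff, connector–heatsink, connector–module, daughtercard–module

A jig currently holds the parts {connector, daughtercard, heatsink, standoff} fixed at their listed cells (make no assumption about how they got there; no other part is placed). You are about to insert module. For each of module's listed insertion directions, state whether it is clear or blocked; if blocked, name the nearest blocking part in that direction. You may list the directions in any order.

-y: nearest on ray is daughtercard@(0, -2, 1) ⇒ blocked

-y: blocked by daughtercard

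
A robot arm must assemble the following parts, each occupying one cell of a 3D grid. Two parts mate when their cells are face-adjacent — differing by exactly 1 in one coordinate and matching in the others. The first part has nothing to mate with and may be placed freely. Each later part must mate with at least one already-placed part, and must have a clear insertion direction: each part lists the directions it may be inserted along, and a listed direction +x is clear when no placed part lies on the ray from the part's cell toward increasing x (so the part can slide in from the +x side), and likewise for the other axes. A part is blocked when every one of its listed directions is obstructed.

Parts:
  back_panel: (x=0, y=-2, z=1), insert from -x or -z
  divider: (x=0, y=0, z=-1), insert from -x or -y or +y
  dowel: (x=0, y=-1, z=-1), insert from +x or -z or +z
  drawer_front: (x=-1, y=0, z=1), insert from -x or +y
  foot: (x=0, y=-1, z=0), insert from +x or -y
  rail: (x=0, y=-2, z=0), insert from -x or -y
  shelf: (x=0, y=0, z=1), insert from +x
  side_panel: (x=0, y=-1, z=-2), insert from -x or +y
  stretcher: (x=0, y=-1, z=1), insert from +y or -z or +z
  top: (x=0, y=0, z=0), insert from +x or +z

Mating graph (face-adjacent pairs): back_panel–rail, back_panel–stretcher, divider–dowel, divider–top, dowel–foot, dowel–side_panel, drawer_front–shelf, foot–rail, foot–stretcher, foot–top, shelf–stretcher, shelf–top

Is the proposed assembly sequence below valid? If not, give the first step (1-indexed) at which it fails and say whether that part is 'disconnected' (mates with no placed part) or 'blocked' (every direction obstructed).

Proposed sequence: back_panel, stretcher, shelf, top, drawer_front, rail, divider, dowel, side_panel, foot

1. back_panel@(0, -2, 1) [-x clear] — {back_panel}
2. stretcher@(0, -1, 1) [+y clear] — {back_panel, stretcher}
3. shelf@(0, 0, 1) [+x clear] — {back_panel, shelf, stretcher}
4. top@(0, 0, 0) [+x clear] — {back_panel, shelf, stretcher, top}
5. drawer_front@(-1, 0, 1) [-x clear] — {back_panel, drawer_front, shelf, stretcher, top}
6. rail@(0, -2, 0) [-x clear] — {back_panel, drawer_front, rail, shelf, stretcher, top}
7. divider@(0, 0, -1) [-x clear] — {back_panel, divider, drawer_front, rail, shelf, stretcher, top}
8. dowel@(0, -1, -1) [+x clear] — {back_panel, divider, dowel, drawer_front, rail, shelf, stretcher, top}
9. side_panel@(0, -1, -2) [-x clear] — {back_panel, divider, dowel, drawer_front, rail, shelf, side_panel, stretcher, top}
10. foot@(0, -1, 0) [+x clear] — {back_panel, divider, dowel, drawer_front, foot, rail, shelf, side_panel, stretcher, top}

Valid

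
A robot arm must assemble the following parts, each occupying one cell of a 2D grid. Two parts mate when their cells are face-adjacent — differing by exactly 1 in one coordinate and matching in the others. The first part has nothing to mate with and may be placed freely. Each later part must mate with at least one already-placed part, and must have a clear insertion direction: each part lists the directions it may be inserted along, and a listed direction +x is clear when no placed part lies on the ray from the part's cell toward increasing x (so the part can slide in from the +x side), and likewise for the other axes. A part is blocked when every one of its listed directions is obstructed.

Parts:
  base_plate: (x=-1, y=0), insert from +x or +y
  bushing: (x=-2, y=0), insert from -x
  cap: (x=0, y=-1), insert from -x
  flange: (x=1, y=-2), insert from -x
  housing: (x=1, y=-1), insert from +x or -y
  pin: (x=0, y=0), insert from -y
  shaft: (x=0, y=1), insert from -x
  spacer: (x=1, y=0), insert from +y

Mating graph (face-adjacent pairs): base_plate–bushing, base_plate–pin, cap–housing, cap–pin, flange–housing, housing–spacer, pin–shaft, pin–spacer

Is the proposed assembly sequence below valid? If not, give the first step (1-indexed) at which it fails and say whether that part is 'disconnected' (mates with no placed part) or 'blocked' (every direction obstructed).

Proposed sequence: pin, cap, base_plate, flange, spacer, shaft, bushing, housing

Invalid at step 4 (disconnected)

1. pin@(0, 0) [-y clear] — {pin}
2. cap@(0, -1) [-x clear] — {cap, pin}
3. base_plate@(-1, 0) [+y clear] — {base_plate, cap, pin}
4. flange@(1, -2) — no placed neighbour ⇒ disconnected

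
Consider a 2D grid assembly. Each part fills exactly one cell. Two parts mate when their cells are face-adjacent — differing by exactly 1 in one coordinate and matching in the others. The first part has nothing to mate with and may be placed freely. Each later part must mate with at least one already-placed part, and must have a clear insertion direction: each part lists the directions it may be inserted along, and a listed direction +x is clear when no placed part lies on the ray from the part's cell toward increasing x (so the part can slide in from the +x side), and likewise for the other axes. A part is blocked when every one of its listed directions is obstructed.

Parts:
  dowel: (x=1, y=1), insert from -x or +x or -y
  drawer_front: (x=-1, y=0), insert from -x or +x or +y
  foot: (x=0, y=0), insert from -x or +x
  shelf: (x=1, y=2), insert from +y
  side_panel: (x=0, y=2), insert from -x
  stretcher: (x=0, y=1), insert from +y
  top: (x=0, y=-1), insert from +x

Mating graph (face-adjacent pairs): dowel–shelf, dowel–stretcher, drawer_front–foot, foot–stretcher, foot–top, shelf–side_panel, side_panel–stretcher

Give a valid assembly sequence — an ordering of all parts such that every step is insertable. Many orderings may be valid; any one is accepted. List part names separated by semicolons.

1. drawer_front@(-1, 0) [-x clear] — {drawer_front}
2. foot@(0, 0) [+x clear] — {drawer_front, foot}
3. stretcher@(0, 1) [+y clear] — {drawer_front, foot, stretcher}
4. side_panel@(0, 2) [-x clear] — {drawer_front, foot, side_panel, stretcher}
5. top@(0, -1) [+x clear] — {drawer_front, foot, side_panel, stretcher, top}
6. shelf@(1, 2) [+y clear] — {drawer_front, foot, shelf, side_panel, stretcher, top}
7. dowel@(1, 1) [+x clear] — {dowel, drawer_front, foot, shelf, side_panel, stretcher, top}

drawer_front; foot; stretcher; side_panel; top; shelf; dowel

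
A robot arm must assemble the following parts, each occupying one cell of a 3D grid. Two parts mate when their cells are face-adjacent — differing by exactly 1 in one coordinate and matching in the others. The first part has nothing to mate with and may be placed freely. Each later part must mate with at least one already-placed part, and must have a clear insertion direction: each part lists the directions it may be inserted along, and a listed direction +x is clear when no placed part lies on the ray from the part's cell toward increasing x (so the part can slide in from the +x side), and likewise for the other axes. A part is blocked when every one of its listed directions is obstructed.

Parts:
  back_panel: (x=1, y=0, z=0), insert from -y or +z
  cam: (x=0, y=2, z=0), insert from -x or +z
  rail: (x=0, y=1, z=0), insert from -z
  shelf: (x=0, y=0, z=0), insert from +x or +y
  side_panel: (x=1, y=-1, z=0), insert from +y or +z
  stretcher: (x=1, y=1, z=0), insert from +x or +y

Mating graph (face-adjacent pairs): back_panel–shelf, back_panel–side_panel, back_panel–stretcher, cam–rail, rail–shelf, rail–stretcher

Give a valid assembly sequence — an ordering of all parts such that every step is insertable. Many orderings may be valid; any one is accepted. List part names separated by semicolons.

rail; stretcher; cam; shelf; back_panel; side_panel

1. rail@(0, 1, 0) [-z clear] — {rail}
2. stretcher@(1, 1, 0) [+x clear] — {rail, stretcher}
3. cam@(0, 2, 0) [-x clear] — {cam, rail, stretcher}
4. shelf@(0, 0, 0) [+x clear] — {cam, rail, shelf, stretcher}
5. back_panel@(1, 0, 0) [-y clear] — {back_panel, cam, rail, shelf, stretcher}
6. side_panel@(1, -1, 0) [+z clear] — {back_panel, cam, rail, shelf, side_panel, stretcher}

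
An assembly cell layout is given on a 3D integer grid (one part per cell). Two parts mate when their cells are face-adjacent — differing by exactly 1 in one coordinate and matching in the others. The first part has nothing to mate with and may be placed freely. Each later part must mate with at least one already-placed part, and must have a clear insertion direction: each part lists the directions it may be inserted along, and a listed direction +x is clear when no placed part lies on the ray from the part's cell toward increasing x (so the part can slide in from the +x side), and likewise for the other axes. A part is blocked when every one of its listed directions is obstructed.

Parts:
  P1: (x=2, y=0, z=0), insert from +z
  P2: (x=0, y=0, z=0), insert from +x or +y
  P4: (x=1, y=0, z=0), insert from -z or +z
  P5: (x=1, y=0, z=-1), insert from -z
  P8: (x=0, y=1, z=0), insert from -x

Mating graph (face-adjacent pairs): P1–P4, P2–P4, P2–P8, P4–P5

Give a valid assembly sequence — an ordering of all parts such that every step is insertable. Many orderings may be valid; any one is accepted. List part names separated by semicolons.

P1; P4; P2; P8; P5

1. P1@(2, 0, 0) [+z clear] — {P1}
2. P4@(1, 0, 0) [-z clear] — {P1, P4}
3. P2@(0, 0, 0) [+y clear] — {P1, P2, P4}
4. P8@(0, 1, 0) [-x clear] — {P1, P2, P4, P8}
5. P5@(1, 0, -1) [-z clear] — {P1, P2, P4, P5, P8}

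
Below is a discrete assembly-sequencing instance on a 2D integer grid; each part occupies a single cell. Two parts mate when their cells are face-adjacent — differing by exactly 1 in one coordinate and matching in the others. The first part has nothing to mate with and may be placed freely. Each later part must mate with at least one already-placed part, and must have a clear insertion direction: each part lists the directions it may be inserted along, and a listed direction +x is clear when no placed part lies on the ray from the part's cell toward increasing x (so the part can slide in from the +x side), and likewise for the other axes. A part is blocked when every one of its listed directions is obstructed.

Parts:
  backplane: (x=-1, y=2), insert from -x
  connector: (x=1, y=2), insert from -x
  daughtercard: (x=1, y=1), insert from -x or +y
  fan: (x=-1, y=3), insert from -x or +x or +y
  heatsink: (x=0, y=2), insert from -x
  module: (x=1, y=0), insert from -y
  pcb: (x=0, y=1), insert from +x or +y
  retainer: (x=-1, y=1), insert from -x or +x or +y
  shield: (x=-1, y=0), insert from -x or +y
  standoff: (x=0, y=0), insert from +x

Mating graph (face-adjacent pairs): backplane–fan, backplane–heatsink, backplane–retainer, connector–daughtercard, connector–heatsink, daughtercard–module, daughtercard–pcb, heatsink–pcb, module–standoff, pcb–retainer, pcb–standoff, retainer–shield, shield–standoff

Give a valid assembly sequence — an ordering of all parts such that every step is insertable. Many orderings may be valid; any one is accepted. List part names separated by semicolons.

daughtercard; pcb; standoff; shield; connector; retainer; heatsink; backplane; fan; module

1. daughtercard@(1, 1) [-x clear] — {daughtercard}
2. pcb@(0, 1) [+y clear] — {daughtercard, pcb}
3. standoff@(0, 0) [+x clear] — {daughtercard, pcb, standoff}
4. shield@(-1, 0) [-x clear] — {daughtercard, pcb, shield, standoff}
5. connector@(1, 2) [-x clear] — {connector, daughtercard, pcb, shield, standoff}
6. retainer@(-1, 1) [-x clear] — {connector, daughtercard, pcb, retainer, shield, standoff}
7. heatsink@(0, 2) [-x clear] — {connector, daughtercard, heatsink, pcb, retainer, shield, standoff}
8. backplane@(-1, 2) [-x clear] — {backplane, connector, daughtercard, heatsink, pcb, retainer, shield, standoff}
9. fan@(-1, 3) [-x clear] — {backplane, connector, daughtercard, fan, heatsink, pcb, retainer, shield, standoff}
10. module@(1, 0) [-y clear] — {backplane, connector, daughtercard, fan, heatsink, module, pcb, retainer, shield, standoff}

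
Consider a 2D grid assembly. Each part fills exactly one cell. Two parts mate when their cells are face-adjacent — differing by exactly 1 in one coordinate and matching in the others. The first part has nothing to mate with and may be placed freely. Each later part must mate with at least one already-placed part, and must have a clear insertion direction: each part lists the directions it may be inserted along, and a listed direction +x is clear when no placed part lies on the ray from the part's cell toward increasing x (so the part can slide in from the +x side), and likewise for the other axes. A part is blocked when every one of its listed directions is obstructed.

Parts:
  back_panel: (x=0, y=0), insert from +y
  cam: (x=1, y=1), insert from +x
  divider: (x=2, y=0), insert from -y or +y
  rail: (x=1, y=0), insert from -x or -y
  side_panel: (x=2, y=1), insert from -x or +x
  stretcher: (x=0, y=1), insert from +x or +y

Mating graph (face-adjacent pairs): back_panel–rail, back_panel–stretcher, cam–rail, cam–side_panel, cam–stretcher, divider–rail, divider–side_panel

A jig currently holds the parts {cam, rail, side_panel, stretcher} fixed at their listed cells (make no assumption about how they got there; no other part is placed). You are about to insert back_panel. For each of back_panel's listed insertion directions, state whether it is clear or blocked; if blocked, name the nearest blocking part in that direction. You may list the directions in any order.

+y: blocked by stretcher

+y: nearest on ray is stretcher@(0, 1) ⇒ blocked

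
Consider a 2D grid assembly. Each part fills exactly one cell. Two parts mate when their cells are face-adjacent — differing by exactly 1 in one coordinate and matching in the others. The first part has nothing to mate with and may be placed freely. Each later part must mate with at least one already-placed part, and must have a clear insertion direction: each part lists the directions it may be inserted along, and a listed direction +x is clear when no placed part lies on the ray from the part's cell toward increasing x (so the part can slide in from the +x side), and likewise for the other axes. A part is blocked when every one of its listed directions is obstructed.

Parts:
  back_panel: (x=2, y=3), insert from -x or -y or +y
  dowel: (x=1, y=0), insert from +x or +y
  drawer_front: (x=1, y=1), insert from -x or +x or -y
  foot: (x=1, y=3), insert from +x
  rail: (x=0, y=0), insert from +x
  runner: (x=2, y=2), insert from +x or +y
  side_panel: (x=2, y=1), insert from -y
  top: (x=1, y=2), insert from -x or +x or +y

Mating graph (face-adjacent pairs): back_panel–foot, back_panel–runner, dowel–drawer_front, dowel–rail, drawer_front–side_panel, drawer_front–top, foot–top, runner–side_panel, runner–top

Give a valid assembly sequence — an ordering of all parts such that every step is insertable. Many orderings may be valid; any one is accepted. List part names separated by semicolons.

1. rail@(0, 0) [+x clear] — {rail}
2. dowel@(1, 0) [+x clear] — {dowel, rail}
3. drawer_front@(1, 1) [-x clear] — {dowel, drawer_front, rail}
4. top@(1, 2) [-x clear] — {dowel, drawer_front, rail, top}
5. foot@(1, 3) [+x clear] — {dowel, drawer_front, foot, rail, top}
6. back_panel@(2, 3) [-y clear] — {back_panel, dowel, drawer_front, foot, rail, top}
7. side_panel@(2, 1) [-y clear] — {back_panel, dowel, drawer_front, foot, rail, side_panel, top}
8. runner@(2, 2) [+x clear] — {back_panel, dowel, drawer_front, foot, rail, runner, side_panel, top}

rail; dowel; drawer_front; top; foot; back_panel; side_panel; runner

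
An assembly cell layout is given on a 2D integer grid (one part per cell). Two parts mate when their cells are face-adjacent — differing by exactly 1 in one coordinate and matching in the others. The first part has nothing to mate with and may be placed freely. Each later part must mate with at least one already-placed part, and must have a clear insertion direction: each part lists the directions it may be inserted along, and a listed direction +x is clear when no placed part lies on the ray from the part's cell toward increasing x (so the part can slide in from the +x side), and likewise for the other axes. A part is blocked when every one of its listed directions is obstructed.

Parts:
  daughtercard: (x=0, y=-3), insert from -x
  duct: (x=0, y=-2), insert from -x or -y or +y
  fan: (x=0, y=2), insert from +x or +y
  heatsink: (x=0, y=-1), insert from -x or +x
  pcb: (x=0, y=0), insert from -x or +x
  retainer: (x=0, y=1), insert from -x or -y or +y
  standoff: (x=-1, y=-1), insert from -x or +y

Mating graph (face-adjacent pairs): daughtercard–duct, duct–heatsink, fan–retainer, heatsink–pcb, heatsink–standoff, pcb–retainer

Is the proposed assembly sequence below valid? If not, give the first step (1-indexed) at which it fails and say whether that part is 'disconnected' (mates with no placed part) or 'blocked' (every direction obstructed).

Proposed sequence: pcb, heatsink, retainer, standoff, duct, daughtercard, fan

Valid

1. pcb@(0, 0) [-x clear] — {pcb}
2. heatsink@(0, -1) [-x clear] — {heatsink, pcb}
3. retainer@(0, 1) [-x clear] — {heatsink, pcb, retainer}
4. standoff@(-1, -1) [-x clear] — {heatsink, pcb, retainer, standoff}
5. duct@(0, -2) [-x clear] — {duct, heatsink, pcb, retainer, standoff}
6. daughtercard@(0, -3) [-x clear] — {daughtercard, duct, heatsink, pcb, retainer, standoff}
7. fan@(0, 2) [+x clear] — {daughtercard, duct, fan, heatsink, pcb, retainer, standoff}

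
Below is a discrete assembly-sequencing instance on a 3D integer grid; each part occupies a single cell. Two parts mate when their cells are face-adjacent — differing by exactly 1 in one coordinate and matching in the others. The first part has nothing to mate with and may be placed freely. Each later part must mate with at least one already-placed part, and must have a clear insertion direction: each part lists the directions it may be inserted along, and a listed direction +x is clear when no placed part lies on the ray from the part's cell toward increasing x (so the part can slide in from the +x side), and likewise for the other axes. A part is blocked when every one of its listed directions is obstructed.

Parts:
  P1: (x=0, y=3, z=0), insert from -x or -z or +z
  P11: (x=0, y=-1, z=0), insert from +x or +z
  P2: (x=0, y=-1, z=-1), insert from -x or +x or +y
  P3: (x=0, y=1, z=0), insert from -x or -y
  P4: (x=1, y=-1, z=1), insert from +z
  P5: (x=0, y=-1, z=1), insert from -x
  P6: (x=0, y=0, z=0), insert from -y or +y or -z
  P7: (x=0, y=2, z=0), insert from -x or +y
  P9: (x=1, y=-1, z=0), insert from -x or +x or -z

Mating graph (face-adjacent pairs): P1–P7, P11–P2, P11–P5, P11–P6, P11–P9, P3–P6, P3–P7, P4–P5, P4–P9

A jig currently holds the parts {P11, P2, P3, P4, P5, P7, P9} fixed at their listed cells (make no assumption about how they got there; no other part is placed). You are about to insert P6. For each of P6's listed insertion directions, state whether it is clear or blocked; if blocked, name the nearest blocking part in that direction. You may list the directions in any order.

+y: blocked by P3; -y: blocked by P11; -z: clear

-y: nearest on ray is P11@(0, -1, 0) ⇒ blocked
+y: nearest on ray is P3@(0, 1, 0) ⇒ blocked
-z: ray from P6(0, 0, 0) has no placed part ⇒ clear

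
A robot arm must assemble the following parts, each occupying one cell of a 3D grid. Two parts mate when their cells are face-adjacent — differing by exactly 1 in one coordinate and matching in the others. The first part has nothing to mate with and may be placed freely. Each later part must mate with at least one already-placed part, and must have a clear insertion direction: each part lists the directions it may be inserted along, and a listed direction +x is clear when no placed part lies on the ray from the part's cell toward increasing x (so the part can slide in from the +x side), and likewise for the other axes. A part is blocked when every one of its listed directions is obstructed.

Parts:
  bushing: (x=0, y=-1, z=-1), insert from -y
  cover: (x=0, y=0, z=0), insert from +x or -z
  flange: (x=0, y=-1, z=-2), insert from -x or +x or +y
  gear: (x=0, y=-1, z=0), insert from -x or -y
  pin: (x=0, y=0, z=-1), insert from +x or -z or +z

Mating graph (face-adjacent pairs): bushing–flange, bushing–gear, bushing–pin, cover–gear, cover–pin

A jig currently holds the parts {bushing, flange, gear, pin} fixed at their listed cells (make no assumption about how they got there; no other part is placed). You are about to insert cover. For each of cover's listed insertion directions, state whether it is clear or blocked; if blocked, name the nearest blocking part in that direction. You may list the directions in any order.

+x: ray from cover(0, 0, 0) has no placed part ⇒ clear
-z: nearest on ray is pin@(0, 0, -1) ⇒ blocked

+x: clear; -z: blocked by pin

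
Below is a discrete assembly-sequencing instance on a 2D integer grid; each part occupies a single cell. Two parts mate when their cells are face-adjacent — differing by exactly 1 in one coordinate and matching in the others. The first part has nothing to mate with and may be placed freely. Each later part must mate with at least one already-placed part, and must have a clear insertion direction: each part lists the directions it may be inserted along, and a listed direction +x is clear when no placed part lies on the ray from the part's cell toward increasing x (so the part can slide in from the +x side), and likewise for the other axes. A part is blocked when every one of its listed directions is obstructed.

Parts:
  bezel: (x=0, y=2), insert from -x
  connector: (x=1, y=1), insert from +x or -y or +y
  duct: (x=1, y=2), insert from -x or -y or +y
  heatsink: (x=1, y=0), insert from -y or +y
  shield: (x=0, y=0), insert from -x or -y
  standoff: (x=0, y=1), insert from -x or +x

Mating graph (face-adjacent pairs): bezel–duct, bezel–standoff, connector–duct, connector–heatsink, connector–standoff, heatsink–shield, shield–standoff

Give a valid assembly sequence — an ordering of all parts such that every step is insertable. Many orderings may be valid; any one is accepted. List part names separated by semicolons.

standoff; connector; heatsink; shield; bezel; duct

1. standoff@(0, 1) [-x clear] — {standoff}
2. connector@(1, 1) [+x clear] — {connector, standoff}
3. heatsink@(1, 0) [-y clear] — {connector, heatsink, standoff}
4. shield@(0, 0) [-x clear] — {connector, heatsink, shield, standoff}
5. bezel@(0, 2) [-x clear] — {bezel, connector, heatsink, shield, standoff}
6. duct@(1, 2) [+y clear] — {bezel, connector, duct, heatsink, shield, standoff}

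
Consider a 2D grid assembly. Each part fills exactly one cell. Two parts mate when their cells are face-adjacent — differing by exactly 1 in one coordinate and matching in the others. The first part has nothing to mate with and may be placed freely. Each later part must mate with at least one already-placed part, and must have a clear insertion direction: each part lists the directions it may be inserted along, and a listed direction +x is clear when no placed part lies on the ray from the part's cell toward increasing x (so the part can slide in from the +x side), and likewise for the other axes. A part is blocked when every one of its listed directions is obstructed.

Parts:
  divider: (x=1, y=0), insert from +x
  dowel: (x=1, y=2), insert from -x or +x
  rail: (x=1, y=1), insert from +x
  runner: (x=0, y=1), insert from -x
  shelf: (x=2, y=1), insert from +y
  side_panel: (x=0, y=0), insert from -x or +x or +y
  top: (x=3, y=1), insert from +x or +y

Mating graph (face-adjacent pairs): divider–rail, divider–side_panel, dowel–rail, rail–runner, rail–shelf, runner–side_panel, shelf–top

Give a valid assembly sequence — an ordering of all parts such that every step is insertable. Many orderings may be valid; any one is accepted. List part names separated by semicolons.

divider; side_panel; runner; rail; dowel; shelf; top

1. divider@(1, 0) [+x clear] — {divider}
2. side_panel@(0, 0) [-x clear] — {divider, side_panel}
3. runner@(0, 1) [-x clear] — {divider, runner, side_panel}
4. rail@(1, 1) [+x clear] — {divider, rail, runner, side_panel}
5. dowel@(1, 2) [-x clear] — {divider, dowel, rail, runner, side_panel}
6. shelf@(2, 1) [+y clear] — {divider, dowel, rail, runner, shelf, side_panel}
7. top@(3, 1) [+x clear] — {divider, dowel, rail, runner, shelf, side_panel, top}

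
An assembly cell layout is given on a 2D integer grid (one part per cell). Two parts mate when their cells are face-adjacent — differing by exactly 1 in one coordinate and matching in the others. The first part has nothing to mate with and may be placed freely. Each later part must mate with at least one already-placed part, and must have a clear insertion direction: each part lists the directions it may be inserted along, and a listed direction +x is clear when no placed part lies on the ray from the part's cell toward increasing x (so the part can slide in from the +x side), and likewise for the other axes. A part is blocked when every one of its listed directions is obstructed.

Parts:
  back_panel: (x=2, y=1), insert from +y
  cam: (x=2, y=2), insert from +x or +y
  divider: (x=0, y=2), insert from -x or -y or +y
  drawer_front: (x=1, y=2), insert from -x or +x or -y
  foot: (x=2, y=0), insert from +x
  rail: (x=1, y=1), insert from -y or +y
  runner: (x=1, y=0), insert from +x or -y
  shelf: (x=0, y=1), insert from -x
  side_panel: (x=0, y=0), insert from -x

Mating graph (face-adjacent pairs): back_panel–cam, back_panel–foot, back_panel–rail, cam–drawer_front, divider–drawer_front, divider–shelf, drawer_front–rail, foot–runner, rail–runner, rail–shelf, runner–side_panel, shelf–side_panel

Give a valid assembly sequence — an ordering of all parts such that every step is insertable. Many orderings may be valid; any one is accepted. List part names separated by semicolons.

1. back_panel@(2, 1) [+y clear] — {back_panel}
2. foot@(2, 0) [+x clear] — {back_panel, foot}
3. runner@(1, 0) [-y clear] — {back_panel, foot, runner}
4. side_panel@(0, 0) [-x clear] — {back_panel, foot, runner, side_panel}
5. shelf@(0, 1) [-x clear] — {back_panel, foot, runner, shelf, side_panel}
6. divider@(0, 2) [-x clear] — {back_panel, divider, foot, runner, shelf, side_panel}
7. rail@(1, 1) [+y clear] — {back_panel, divider, foot, rail, runner, shelf, side_panel}
8. drawer_front@(1, 2) [+x clear] — {back_panel, divider, drawer_front, foot, rail, runner, shelf, side_panel}
9. cam@(2, 2) [+x clear] — {back_panel, cam, divider, drawer_front, foot, rail, runner, shelf, side_panel}

back_panel; foot; runner; side_panel; shelf; divider; rail; drawer_front; cam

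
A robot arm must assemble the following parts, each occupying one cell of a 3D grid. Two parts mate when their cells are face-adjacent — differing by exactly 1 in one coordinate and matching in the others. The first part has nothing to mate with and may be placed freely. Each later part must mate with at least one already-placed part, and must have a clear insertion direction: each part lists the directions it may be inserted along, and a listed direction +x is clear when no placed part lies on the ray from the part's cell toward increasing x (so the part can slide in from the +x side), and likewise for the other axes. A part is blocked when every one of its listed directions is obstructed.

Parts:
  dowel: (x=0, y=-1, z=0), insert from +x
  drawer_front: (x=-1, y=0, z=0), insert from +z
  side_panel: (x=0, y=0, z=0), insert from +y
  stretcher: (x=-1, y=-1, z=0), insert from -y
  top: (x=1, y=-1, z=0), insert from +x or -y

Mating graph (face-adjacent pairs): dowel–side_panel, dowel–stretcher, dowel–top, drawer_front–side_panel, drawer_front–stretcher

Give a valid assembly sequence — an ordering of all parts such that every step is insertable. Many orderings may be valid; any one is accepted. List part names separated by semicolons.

1. drawer_front@(-1, 0, 0) [+z clear] — {drawer_front}
2. stretcher@(-1, -1, 0) [-y clear] — {drawer_front, stretcher}
3. side_panel@(0, 0, 0) [+y clear] — {drawer_front, side_panel, stretcher}
4. dowel@(0, -1, 0) [+x clear] — {dowel, drawer_front, side_panel, stretcher}
5. top@(1, -1, 0) [+x clear] — {dowel, drawer_front, side_panel, stretcher, top}

drawer_front; stretcher; side_panel; dowel; top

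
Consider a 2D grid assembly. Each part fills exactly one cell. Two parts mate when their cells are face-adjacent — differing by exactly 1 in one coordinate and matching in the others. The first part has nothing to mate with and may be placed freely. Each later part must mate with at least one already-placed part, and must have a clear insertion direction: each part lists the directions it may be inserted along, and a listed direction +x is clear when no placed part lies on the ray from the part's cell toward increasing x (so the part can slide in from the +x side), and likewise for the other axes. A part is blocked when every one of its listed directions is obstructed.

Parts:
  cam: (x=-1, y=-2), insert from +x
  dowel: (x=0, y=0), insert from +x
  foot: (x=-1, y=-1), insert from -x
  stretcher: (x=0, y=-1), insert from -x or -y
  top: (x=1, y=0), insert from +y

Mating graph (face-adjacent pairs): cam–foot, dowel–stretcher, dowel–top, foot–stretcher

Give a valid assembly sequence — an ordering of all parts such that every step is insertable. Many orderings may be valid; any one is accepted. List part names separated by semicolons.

1. cam@(-1, -2) [+x clear] — {cam}
2. foot@(-1, -1) [-x clear] — {cam, foot}
3. stretcher@(0, -1) [-y clear] — {cam, foot, stretcher}
4. dowel@(0, 0) [+x clear] — {cam, dowel, foot, stretcher}
5. top@(1, 0) [+y clear] — {cam, dowel, foot, stretcher, top}

cam; foot; stretcher; dowel; top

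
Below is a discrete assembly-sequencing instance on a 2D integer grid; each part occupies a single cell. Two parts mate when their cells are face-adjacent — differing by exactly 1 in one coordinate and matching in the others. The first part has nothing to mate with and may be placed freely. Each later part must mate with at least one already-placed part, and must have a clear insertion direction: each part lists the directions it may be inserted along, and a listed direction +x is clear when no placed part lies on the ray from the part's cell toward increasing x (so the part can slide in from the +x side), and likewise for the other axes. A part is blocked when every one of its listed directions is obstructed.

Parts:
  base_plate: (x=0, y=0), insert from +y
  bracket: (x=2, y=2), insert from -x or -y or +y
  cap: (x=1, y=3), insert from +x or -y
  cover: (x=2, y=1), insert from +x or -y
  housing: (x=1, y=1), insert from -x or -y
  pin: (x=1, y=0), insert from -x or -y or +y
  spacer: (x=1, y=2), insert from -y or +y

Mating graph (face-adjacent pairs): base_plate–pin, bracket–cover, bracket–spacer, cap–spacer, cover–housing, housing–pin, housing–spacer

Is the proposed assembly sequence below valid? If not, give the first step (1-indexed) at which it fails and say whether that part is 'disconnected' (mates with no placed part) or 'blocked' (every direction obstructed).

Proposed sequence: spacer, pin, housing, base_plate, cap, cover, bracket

1. spacer@(1, 2) [-y clear] — {spacer}
2. pin@(1, 0) — no placed neighbour ⇒ disconnected

Invalid at step 2 (disconnected)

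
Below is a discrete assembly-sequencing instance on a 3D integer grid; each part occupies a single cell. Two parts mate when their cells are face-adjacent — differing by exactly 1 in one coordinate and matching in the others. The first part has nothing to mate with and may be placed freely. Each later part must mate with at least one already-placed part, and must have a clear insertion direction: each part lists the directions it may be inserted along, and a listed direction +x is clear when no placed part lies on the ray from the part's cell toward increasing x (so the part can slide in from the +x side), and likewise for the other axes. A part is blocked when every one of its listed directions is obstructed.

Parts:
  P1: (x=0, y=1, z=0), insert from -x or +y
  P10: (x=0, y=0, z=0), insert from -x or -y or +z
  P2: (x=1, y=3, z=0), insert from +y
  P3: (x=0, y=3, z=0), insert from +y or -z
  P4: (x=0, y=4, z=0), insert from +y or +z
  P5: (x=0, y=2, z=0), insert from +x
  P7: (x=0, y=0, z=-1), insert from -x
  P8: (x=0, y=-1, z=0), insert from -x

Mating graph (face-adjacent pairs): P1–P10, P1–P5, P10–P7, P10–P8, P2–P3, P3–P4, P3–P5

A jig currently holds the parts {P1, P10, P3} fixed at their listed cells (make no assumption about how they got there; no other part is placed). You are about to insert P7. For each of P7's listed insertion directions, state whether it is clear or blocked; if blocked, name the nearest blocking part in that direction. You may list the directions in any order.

-x: clear

-x: ray from P7(0, 0, -1) has no placed part ⇒ clear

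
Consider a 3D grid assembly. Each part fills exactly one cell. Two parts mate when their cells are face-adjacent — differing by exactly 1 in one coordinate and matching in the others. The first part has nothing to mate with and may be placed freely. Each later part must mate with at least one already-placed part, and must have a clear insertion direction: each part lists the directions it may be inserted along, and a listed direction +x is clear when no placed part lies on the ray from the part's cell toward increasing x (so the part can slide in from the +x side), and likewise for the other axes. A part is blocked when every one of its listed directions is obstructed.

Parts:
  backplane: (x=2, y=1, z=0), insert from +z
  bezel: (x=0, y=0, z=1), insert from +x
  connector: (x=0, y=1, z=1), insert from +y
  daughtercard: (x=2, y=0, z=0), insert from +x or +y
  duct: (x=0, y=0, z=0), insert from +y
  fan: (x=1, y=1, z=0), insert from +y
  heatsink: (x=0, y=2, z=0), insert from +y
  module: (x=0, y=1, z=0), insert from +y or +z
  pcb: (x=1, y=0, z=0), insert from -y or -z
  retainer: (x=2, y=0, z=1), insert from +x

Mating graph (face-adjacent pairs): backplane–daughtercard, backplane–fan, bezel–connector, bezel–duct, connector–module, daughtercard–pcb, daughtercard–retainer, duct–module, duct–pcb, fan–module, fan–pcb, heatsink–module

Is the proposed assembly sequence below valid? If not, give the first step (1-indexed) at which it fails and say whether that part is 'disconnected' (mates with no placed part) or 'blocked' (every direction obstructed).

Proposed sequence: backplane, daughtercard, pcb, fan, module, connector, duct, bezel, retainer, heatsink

1. backplane@(2, 1, 0) [+z clear] — {backplane}
2. daughtercard@(2, 0, 0) [+x clear] — {backplane, daughtercard}
3. pcb@(1, 0, 0) [-y clear] — {backplane, daughtercard, pcb}
4. fan@(1, 1, 0) [+y clear] — {backplane, daughtercard, fan, pcb}
5. module@(0, 1, 0) [+y clear] — {backplane, daughtercard, fan, module, pcb}
6. connector@(0, 1, 1) [+y clear] — {backplane, connector, daughtercard, fan, module, pcb}
7. duct@(0, 0, 0) — +y all obstructed ⇒ blocked

Invalid at step 7 (blocked)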